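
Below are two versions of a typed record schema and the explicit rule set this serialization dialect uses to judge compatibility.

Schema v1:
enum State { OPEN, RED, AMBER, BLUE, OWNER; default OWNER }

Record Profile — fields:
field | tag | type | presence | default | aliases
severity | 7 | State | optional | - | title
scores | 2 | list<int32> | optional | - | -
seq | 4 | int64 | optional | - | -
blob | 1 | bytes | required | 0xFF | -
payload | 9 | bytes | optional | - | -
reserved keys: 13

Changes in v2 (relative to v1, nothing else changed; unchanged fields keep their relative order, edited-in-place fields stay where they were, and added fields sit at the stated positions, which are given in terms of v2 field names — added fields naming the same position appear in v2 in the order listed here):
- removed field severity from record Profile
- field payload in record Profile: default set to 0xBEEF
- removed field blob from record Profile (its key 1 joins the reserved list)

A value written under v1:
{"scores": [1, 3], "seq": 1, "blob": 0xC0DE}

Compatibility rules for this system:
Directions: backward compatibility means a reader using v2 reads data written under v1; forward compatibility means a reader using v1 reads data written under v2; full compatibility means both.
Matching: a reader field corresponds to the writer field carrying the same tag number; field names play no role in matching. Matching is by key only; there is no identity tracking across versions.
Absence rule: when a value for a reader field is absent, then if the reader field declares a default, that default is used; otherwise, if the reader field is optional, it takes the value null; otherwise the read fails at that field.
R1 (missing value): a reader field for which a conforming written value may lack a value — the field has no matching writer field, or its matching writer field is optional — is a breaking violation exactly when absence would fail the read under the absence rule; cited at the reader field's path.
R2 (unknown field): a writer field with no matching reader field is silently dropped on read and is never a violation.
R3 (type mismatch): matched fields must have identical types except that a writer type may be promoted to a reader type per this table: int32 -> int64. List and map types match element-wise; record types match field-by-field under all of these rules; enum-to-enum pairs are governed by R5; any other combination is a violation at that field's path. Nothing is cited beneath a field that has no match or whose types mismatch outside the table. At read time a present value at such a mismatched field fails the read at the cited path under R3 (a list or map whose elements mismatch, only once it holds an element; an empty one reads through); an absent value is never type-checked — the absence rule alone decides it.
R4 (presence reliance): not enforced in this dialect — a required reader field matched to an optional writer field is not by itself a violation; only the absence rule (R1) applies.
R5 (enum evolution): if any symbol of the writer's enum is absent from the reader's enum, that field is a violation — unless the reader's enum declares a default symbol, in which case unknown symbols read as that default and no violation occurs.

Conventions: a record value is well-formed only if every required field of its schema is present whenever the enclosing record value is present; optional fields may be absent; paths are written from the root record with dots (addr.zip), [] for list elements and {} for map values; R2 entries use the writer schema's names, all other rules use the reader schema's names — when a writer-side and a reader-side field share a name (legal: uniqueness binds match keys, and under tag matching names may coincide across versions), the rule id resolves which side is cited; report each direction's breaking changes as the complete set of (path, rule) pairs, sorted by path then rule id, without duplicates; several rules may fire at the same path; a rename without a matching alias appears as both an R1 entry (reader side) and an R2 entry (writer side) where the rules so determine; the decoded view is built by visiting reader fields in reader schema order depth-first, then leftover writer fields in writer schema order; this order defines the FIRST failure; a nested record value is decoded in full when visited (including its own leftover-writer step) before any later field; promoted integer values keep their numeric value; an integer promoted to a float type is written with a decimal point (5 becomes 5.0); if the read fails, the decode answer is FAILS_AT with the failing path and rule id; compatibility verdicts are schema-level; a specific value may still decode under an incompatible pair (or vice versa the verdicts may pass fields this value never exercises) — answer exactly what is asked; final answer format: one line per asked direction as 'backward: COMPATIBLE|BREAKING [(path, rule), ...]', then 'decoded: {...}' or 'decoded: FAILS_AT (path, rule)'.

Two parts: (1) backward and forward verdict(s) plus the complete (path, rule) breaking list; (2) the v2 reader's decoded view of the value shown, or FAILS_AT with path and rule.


the writer's type comes first in each Profile pair
backward pass over Profile, reader schema v2, writer schema v1:
  scores: list<int32> -> list<int32>, writer optional; from scores
  seq: int64 -> int64, writer optional; from seq
  payload: bytes -> bytes, writer optional; from payload
  severity (writer side), unknown to reader
  blob (writer side), unknown to reader
  nothing fires on Profile: backward is COMPATIBLE
forward pass over Profile, reader schema v1, writer schema v2:
  severity: no writer match
  scores: list<int32> -> list<int32>, writer optional; from scores
  seq: int64 -> int64, writer optional; from seq
  blob: no writer match
  payload: bytes -> bytes, writer optional; from payload
  nothing fires on Profile: forward is COMPATIBLE
decode (reader v2):
  scores := [1, 3]
  seq := 1
  payload := 0xBEEF (absent -> default)
  writer blob: unknown -> dropped
  => decoded: {"scores": [1, 3], "seq": 1, "payload": 0xBEEF}

backward: COMPATIBLE []; forward: COMPATIBLE []; decoded: {"scores": [1, 3], "seq": 1, "payload": 0xBEEF}


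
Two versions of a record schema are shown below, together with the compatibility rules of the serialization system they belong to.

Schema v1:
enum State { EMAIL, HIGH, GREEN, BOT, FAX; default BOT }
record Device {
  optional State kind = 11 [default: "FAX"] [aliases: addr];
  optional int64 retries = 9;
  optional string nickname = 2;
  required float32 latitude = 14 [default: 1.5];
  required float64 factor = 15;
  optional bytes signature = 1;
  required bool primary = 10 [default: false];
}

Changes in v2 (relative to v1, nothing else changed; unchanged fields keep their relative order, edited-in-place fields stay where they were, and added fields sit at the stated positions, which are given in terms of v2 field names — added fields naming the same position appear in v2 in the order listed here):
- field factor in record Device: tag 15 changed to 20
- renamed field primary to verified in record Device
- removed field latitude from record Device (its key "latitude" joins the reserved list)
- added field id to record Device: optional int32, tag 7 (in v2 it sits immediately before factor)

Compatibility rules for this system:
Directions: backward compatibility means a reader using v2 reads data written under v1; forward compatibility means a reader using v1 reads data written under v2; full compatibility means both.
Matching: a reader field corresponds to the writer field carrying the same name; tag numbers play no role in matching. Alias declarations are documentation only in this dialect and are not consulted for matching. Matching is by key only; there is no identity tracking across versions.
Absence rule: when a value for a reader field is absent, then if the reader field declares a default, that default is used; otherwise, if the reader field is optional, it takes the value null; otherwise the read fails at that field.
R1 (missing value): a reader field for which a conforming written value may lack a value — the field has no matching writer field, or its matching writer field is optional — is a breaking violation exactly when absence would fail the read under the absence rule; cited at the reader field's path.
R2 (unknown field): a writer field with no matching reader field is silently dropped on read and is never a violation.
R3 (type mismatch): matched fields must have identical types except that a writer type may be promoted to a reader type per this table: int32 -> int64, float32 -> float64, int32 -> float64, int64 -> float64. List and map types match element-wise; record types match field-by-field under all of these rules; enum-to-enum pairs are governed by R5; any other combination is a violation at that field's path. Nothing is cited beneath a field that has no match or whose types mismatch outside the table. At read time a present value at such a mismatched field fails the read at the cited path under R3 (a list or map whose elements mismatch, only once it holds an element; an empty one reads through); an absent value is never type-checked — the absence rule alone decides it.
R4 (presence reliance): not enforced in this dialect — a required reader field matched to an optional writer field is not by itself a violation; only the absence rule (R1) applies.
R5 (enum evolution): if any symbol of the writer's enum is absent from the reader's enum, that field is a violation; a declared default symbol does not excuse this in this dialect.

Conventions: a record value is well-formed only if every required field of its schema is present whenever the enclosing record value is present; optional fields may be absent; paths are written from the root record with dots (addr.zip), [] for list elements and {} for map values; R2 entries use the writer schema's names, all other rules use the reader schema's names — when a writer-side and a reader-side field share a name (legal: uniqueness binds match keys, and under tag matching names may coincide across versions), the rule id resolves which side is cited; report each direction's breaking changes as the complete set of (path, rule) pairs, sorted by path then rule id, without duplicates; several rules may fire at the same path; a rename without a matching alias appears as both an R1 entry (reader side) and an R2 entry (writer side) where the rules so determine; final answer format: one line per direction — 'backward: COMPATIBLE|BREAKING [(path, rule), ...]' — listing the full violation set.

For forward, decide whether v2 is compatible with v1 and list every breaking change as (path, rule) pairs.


the writer's type comes first in each Device pair
checking forward for Device: reader v1 against writer v2:
  writer optional, State -> State: reader kind maps from writer kind
  writer optional, int64 -> int64: reader retries maps from writer retries
  writer optional, string -> string: reader nickname maps from writer nickname
  latitude: no writer-side match
  writer required, float64 -> float64: reader factor maps from writer factor
  writer optional, bytes -> bytes: reader signature maps from writer signature
  primary: no writer-side match
  leftover writer field: id
  leftover writer field: verified
  nothing fires on Device: forward is COMPATIBLE
diffs on Device not affecting the asked answer:
  field factor in record Device: tag 15 changed to 20 -> fires no rule on Device, leaving the asked answer as it is
  renamed field primary to verified in record Device -> fires no rule on Device, leaving the asked answer as it is
  removed field latitude from record Device (its key "latitude" joins the reserved list) -> fires no rule on Device, leaving the asked answer as it is
  added field id to record Device: optional int32, tag 7 (in v2 it sits immediately before factor) -> fires no rule on Device, leaving the asked answer as it is

forward: COMPATIBLE []


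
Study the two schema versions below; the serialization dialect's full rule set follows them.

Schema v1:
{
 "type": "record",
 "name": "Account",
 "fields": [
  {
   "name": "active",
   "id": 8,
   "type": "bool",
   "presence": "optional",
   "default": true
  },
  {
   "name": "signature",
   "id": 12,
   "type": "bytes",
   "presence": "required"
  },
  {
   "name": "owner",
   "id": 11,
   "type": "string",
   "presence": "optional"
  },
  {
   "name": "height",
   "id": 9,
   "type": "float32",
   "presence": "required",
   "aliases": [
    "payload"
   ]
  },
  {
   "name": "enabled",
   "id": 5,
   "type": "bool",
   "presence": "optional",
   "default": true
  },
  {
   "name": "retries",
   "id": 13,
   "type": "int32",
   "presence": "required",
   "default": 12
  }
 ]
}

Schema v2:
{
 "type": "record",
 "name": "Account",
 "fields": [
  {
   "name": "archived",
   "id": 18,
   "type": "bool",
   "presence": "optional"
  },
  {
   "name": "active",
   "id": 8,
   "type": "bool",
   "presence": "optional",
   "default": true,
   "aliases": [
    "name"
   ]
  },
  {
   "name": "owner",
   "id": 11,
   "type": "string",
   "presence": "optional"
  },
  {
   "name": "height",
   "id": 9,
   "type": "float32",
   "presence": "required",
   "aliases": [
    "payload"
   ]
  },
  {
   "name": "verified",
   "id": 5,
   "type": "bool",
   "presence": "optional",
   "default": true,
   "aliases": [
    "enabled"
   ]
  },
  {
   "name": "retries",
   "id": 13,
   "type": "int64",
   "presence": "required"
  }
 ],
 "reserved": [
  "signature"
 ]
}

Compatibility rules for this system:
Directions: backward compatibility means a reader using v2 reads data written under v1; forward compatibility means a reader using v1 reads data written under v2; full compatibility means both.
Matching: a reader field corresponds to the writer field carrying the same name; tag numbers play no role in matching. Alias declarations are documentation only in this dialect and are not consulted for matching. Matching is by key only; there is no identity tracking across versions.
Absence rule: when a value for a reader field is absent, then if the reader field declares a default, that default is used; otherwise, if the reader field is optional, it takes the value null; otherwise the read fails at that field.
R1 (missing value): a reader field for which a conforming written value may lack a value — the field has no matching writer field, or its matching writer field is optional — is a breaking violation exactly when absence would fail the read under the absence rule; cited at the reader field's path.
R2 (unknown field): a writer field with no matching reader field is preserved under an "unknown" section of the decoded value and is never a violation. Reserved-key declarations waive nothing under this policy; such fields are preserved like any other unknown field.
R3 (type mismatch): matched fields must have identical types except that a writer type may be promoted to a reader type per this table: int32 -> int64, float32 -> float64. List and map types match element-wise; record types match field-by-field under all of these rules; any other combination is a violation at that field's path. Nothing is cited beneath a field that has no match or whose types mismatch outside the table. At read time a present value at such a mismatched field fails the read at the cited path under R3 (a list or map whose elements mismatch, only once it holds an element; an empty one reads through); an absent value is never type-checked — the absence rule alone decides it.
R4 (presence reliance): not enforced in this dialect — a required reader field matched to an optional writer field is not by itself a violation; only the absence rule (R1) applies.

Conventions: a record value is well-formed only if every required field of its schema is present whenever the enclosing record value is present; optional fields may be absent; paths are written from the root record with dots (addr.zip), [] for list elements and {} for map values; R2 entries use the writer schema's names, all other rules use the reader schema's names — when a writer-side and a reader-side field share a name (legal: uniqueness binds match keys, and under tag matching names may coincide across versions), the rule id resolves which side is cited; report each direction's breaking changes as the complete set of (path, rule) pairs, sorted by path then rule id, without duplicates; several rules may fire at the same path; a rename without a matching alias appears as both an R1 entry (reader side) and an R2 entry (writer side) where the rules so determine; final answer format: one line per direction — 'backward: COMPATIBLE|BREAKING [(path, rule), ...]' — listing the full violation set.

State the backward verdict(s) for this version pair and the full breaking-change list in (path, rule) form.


the writer's type comes first in each Account pair
backward for Account (reader v2, writer v1):
  archived: no writer-side match
  active: bool -> bool, writer optional; from active
  owner: string -> string, writer optional; from owner
  height: float32 -> float32, writer required; from height
  verified: no writer-side match
  retries: int32 -> int64, writer required; from retries
  writer signature: unknown to reader
  writer enabled: unknown to reader
  nothing fires on Account: backward is COMPATIBLE
remaining Account differences; none change what is asked:
  field retries in record Account: type int32 changed to int64 (its default is dropped) -> matters only for Account's forward compatibility — outside the asked direction
  added field archived to record Account: optional bool, tag 18 (in v2 it sits immediately before active) -> no rule fires on it in Account's dialect; the asked verdict holds
  renamed field enabled to verified in record Account (alias enabled declared on the renamed field) -> no rule fires on it in Account's dialect; the asked verdict holds
  removed field signature from record Account (its key "signature" joins the reserved list) -> matters only for Account's forward compatibility — outside the asked direction

backward: COMPATIBLE []


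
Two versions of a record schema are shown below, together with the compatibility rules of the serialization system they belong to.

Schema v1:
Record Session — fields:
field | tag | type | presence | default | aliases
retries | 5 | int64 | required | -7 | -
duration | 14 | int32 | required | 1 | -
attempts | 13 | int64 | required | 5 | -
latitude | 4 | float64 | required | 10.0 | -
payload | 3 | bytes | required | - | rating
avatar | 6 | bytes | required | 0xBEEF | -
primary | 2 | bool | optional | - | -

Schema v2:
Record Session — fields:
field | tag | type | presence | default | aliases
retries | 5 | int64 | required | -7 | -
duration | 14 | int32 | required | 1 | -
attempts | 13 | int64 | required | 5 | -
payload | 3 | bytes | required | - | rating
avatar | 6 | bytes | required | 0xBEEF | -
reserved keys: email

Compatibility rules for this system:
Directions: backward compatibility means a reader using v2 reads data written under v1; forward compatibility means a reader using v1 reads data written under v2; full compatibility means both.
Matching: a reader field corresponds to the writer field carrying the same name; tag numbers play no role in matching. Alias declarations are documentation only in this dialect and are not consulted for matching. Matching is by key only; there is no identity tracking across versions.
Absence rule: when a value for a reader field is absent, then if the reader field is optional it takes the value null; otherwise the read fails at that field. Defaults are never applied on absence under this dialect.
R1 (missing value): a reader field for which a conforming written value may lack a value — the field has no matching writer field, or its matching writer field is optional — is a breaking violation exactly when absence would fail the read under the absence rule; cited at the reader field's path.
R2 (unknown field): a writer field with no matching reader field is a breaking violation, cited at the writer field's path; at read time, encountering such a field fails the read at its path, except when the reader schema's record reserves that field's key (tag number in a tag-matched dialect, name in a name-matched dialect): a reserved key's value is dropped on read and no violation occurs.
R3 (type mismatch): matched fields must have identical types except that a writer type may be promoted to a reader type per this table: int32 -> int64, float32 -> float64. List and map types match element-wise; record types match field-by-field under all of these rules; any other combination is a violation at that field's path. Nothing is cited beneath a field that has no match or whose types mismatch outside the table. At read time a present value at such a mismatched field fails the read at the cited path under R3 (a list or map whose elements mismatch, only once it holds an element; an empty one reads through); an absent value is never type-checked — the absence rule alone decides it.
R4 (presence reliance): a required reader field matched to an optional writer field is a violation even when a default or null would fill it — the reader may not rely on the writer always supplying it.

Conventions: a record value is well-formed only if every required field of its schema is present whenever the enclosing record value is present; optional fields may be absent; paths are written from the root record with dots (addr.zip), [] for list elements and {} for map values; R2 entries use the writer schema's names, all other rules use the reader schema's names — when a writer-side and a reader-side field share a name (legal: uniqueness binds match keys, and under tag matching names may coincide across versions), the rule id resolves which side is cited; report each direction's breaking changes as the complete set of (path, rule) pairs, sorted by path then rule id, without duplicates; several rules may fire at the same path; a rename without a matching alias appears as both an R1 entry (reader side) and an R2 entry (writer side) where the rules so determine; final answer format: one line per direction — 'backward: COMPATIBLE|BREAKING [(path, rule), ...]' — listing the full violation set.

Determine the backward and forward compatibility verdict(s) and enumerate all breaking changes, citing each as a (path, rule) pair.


backward: BREAKING [(latitude, R2), (primary, R2)]; forward: BREAKING [(latitude, R1)]

in Session below, arrows point writer -> reader
backward analysis of Session with v2 as reader and v1 as writer:
  retries <- retries (int64 -> int64, writer required)
  duration <- duration (int32 -> int32, writer required)
  attempts <- attempts (int64 -> int64, writer required)
  payload <- payload (bytes -> bytes, writer required)
  avatar <- avatar (bytes -> bytes, writer required)
  leftover writer field: latitude
  leftover writer field: primary
  breaking: (latitude, R2)
  breaking: (primary, R2)
  => backward: BREAKING (2)
forward analysis of Session with v1 as reader and v2 as writer:
  retries <- retries (int64 -> int64, writer required)
  duration <- duration (int32 -> int32, writer required)
  attempts <- attempts (int64 -> int64, writer required)
  latitude: no writer-side match
  payload <- payload (bytes -> bytes, writer required)
  avatar <- avatar (bytes -> bytes, writer required)
  primary: no writer-side match
  breaking: (latitude, R1)
  => forward: BREAKING (1)


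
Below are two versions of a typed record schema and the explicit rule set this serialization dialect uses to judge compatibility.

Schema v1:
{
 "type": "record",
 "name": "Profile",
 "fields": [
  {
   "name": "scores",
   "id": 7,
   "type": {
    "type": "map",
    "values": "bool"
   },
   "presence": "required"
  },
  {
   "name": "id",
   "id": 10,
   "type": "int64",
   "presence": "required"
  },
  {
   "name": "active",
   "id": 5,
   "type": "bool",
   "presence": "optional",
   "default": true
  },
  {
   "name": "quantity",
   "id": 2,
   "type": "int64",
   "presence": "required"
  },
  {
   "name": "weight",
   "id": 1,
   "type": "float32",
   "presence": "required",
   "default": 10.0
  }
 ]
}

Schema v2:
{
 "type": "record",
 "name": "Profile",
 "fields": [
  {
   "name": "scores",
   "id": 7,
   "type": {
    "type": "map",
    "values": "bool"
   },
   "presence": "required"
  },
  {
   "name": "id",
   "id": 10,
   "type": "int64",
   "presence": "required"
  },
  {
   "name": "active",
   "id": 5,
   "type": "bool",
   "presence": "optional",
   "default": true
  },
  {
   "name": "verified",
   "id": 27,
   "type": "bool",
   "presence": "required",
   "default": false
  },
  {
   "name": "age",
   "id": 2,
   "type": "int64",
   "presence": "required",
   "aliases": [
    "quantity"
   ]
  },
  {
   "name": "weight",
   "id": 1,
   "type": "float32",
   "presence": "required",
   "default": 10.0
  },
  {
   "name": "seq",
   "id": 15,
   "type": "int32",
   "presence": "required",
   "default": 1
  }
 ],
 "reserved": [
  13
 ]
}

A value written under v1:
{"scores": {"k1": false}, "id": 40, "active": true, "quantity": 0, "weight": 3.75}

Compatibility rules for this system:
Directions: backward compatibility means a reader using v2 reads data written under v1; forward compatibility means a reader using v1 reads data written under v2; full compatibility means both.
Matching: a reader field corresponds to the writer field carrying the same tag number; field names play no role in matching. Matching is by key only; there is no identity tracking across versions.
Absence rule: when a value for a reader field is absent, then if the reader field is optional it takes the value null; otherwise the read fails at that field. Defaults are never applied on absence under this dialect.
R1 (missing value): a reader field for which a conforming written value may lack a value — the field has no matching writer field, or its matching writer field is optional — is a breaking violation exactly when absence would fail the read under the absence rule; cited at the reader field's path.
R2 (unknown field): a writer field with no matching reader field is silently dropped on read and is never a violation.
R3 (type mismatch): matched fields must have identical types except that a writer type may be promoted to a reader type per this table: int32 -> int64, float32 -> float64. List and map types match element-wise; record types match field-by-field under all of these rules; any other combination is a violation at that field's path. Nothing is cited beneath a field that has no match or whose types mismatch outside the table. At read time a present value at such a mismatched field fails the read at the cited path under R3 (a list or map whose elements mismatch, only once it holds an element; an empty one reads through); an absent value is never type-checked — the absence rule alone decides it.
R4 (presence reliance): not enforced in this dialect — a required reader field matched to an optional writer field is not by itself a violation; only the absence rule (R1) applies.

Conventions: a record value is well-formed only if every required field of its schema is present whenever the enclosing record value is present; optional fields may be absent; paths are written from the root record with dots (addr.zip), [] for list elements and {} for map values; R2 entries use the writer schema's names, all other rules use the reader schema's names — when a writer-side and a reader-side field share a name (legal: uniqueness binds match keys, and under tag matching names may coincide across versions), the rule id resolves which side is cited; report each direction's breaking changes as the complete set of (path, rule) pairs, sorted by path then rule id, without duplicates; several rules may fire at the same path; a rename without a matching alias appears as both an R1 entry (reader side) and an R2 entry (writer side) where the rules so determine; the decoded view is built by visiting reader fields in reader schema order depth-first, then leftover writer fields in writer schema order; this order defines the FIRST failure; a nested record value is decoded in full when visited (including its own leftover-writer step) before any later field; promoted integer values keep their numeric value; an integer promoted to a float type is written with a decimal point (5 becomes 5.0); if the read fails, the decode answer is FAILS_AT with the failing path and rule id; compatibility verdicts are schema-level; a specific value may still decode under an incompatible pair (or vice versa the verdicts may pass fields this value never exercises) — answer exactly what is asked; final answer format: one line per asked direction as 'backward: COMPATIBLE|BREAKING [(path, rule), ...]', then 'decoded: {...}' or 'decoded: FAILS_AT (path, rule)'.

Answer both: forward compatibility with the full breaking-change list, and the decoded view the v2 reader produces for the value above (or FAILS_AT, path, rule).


forward: COMPATIBLE []; decoded: FAILS_AT (verified, R1)

in Profile below, arrows point writer -> reader
forward analysis of Profile with v1 as reader and v2 as writer:
  scores <- scores (map<string, bool> -> map<string, bool>, writer required)
  id <- id (int64 -> int64, writer required)
  active <- active (bool -> bool, writer optional)
  quantity <- age (int64 -> int64, writer required)
  weight <- weight (float32 -> float32, writer required)
  verified (writer side), unknown to reader
  seq (writer side), unknown to reader
  nothing fires on Profile: forward is COMPATIBLE
decode (reader v2):
  scores := {"k1": false}
  id := 40
  active := true
  read fails at verified under R1 (no fill)
  => FAILS_AT (verified, R1)
diffs on Profile not affecting the asked answer:
  added field seq to record Profile: required int32, tag 15, default 1 (in v2 it sits last) -> affects backward compatibility only, which is not asked
  renamed field quantity to age in record Profile (alias quantity declared on the renamed field) -> inert for the asked Profile verdict: nothing fires


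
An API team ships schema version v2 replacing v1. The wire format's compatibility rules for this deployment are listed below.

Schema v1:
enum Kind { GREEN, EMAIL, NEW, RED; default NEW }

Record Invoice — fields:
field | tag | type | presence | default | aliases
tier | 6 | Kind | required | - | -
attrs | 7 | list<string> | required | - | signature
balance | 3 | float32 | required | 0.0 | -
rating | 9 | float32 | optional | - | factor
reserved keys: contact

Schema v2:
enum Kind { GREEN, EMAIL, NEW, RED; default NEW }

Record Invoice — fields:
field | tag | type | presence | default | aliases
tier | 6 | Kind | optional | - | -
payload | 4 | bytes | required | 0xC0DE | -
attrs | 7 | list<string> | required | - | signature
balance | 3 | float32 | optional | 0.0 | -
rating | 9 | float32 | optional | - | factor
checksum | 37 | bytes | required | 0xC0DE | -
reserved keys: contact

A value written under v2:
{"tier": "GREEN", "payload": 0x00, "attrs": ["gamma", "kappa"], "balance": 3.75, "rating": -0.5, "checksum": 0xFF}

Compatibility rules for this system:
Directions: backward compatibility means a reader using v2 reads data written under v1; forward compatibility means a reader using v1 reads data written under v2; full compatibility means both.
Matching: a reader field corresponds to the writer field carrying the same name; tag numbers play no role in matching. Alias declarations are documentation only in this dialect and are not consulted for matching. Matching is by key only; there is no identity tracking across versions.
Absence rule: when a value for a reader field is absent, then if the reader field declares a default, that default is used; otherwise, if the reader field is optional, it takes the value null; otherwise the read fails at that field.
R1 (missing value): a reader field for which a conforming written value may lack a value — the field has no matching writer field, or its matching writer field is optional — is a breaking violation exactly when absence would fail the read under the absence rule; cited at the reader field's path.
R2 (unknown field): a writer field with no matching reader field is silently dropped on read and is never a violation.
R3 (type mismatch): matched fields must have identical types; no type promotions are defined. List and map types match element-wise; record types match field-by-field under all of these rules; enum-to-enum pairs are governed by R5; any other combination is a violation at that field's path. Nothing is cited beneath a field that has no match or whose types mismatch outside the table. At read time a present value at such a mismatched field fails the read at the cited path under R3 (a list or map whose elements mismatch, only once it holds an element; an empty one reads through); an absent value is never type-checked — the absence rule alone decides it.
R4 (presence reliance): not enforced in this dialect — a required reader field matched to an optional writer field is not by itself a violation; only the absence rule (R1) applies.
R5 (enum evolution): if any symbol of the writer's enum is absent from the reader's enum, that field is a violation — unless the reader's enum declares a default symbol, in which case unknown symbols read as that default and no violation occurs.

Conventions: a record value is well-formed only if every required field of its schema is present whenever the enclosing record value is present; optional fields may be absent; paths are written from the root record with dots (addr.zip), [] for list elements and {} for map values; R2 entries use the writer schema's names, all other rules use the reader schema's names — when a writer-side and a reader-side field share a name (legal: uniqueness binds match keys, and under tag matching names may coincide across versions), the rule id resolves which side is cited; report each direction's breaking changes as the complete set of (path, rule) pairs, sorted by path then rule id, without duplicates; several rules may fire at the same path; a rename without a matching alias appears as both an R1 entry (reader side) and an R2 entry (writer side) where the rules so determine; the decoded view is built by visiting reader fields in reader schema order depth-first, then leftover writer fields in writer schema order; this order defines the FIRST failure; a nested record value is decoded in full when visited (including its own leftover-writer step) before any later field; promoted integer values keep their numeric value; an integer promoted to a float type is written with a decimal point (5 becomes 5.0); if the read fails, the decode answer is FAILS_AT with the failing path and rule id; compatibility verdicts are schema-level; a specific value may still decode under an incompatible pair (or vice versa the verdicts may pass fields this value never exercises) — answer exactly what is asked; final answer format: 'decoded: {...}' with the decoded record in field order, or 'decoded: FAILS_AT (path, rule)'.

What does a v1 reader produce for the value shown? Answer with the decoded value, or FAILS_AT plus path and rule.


the writer's type comes first in each Invoice pair
migrating the Invoice value to v1:
  tier := "GREEN"
  attrs := ["gamma", "kappa"]
  balance := 3.75
  rating := -0.5
  writer payload: no reader field; dropped
  writer checksum: no reader field; dropped
  => decoded: {"tier": "GREEN", "attrs": ["gamma", "kappa"], "balance": 3.75, "rating": -0.5}
diffs on Invoice not affecting the asked answer:
  field balance in record Invoice: required changed to optional -> fires no rule on Invoice under this dialect and leaves the result unchanged
  field tier in record Invoice: required changed to optional -> changes Invoice's schema-level verdicts only — the decode of this value is the same
  added field checksum to record Invoice: required bytes, tag 37, default 0xC0DE (in v2 it sits last) -> fires no rule on Invoice under this dialect and leaves the result unchanged
  added field payload to record Invoice: required bytes, tag 4, default 0xC0DE (in v2 it sits immediately before attrs) -> fires no rule on Invoice under this dialect and leaves the result unchanged

decoded: {"tier": "GREEN", "attrs": ["gamma", "kappa"], "balance": 3.75, "rating": -0.5}


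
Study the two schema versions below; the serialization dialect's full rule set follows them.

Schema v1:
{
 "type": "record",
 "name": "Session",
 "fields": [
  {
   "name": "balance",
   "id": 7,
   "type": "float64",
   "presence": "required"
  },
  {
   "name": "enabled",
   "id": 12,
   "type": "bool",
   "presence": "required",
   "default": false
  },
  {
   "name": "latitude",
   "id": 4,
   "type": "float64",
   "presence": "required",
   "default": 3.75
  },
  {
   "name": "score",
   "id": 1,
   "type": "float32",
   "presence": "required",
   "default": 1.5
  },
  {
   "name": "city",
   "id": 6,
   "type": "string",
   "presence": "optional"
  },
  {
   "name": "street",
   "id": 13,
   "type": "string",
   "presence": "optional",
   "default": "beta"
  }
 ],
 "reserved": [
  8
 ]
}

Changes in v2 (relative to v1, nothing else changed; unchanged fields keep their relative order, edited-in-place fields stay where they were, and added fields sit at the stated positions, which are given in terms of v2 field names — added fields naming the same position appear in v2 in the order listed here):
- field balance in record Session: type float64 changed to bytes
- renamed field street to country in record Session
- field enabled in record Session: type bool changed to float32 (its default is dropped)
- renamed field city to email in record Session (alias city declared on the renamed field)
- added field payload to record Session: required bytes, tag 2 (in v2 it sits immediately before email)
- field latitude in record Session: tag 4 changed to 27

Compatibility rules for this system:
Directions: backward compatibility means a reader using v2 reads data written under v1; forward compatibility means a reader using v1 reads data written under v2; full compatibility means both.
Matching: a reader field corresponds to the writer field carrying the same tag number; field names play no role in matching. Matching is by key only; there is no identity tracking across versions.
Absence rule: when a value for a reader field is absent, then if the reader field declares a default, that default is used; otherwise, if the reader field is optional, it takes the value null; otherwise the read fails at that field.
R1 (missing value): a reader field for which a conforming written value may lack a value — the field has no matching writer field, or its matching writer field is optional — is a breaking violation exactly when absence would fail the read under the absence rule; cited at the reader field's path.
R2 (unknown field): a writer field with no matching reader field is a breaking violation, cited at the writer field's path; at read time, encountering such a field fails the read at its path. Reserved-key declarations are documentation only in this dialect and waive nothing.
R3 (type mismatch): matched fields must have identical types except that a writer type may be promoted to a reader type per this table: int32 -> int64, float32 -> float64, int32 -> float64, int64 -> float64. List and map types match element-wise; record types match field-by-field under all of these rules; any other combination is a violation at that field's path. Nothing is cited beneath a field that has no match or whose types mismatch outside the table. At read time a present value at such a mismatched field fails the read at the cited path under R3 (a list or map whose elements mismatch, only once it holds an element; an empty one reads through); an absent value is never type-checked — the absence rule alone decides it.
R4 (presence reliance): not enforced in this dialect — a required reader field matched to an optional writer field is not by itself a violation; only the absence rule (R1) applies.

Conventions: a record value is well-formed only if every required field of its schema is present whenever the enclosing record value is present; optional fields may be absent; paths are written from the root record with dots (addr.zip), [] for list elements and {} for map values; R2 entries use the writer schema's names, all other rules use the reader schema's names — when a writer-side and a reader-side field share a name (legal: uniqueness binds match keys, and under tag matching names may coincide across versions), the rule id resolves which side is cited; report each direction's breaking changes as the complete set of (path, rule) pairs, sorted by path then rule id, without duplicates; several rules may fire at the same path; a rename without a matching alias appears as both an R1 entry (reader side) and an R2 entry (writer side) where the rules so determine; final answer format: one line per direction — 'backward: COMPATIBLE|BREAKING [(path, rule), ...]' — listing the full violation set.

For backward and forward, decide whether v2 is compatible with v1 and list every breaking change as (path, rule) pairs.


each type pair in Session: writer, then reader
backward analysis of Session with v2 as reader and v1 as writer:
  balance: float64 -> bytes, writer required; from balance
  enabled: bool -> float32, writer required; from enabled
  no writer field matches reader latitude
  score: float32 -> float32, writer required; from score
  no writer field matches reader payload
  email: string -> string, writer optional; from city
  country: string -> string, writer optional; from street
  latitude (writer side), unknown to reader
  rule R3 violated at balance
  rule R3 violated at enabled
  rule R2 violated at latitude
  rule R1 violated at payload
  => backward verdict for Session: BREAKING, 4 violation(s)
forward analysis of Session with v1 as reader and v2 as writer:
  balance: bytes -> float64, writer required; from balance
  enabled: float32 -> bool, writer required; from enabled
  no writer field matches reader latitude
  score: float32 -> float32, writer required; from score
  city: string -> string, writer optional; from email
  street: string -> string, writer optional; from country
  latitude (writer side), unknown to reader
  payload (writer side), unknown to reader
  rule R3 violated at balance
  rule R3 violated at enabled
  rule R2 violated at latitude
  rule R2 violated at payload
  => forward verdict for Session: BREAKING, 4 violation(s)

backward: BREAKING [(balance, R3), (enabled, R3), (latitude, R2), (payload, R1)]; forward: BREAKING [(balance, R3), (enabled, R3), (latitude, R2), (payload, R2)]
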